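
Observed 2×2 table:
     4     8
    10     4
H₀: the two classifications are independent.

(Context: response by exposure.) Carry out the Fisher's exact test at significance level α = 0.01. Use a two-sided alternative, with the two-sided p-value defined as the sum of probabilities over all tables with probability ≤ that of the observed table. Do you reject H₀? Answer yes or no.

reject H₀: no

Margins: r₁=12, r₂=14, c₁=14, c₂=12, n=26
p_obs = C(12,4)·C(14,10)/C(26,14); sum pmf over tables with pmf ≤ p_obs
p-value (two-sided) = 0.11314
At α=0.01: p ≥ α → fail to reject H₀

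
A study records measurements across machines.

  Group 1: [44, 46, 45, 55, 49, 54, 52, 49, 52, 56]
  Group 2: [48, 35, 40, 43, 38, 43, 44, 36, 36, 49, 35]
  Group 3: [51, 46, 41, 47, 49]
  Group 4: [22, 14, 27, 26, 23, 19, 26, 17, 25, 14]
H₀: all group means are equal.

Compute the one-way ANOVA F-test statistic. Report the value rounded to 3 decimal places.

Group means [50.20, 40.64, 46.80, 21.30], grand mean 38.778
SSB = Σnᵢ(x̄ᵢ−x̄)² = 4719.177; SSW = ΣΣ(x−x̄ᵢ)² = 705.045
MSB = 4719.177/3 = 1573.0589; MSW = 705.045/32 = 22.0327
F = MSB/MSW = 71.3967
df = (3, 32)

test statistic = 71.397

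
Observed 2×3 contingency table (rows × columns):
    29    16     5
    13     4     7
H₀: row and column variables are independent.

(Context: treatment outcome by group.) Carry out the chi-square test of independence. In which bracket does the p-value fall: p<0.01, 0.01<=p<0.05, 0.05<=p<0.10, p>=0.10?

Row totals [50, 24], col totals [42, 20, 12], n=74
χ² = (29−28.38)²/28.38 + (16−13.51)²/13.51 + (5−8.11)²/8.11 + (13−13.62)²/13.62 + (4−6.49)²/6.49 + (7−3.89)²/3.89 = 5.1263
df = 2
p-value (upper-tail) = 0.07706
→ bracket: 0.05<=p<0.10

p-value bracket: 0.05<=p<0.10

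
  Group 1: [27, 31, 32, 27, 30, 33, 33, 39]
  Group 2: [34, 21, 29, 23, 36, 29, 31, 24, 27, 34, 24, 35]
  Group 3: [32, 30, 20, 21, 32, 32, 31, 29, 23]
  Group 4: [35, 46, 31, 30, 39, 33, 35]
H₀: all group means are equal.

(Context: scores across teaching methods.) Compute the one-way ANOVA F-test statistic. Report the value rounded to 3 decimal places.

Group means [31.50, 28.92, 27.78, 35.57], grand mean 30.500
SSB = Σnᵢ(x̄ᵢ−x̄)² = 284.813; SSW = ΣΣ(x−x̄ᵢ)² = 776.187
MSB = 284.813/3 = 94.9378; MSW = 776.187/32 = 24.2558
F = MSB/MSW = 3.9140
df = (3, 32)

test statistic = 3.914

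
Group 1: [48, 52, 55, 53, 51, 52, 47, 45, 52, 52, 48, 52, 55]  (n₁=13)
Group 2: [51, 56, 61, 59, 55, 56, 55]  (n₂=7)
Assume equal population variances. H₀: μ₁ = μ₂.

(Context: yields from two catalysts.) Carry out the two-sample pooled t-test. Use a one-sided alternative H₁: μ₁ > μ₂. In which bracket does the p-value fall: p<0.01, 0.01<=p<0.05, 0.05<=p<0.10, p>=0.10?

x̄₁=50.923, s₁=3.040, n₁=13
x̄₂=56.143, s₂=3.185, n₂=7
s_p² = [12·3.040² + 6·3.185²]/18 = 9.5433
SE = √(s_p²·(1/13+1/7)) = 1.4483
t = (50.923−56.143)/1.4483 = -3.6042
df = 18
p-value (one-sided, H₁ greater) = 0.99899
→ bracket: p>=0.10

p-value bracket: p>=0.10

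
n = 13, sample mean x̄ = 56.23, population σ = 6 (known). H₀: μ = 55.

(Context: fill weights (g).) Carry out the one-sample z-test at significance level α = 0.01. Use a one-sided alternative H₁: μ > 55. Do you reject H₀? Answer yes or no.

SE = σ/√n = 6/√13 = 1.6641
z = (x̄−μ₀)/SE = (56.23−55)/1.6641 = 0.7391
p-value (one-sided, H₁ greater) = 0.22991
At α=0.01: p ≥ α → fail to reject H₀

reject H₀: no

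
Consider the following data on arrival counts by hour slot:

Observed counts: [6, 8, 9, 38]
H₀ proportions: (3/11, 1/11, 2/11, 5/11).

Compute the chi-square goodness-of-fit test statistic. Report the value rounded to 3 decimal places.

test statistic = 12.087

n = 61; E_i = n·p_i = [16.64, 5.55, 11.09, 27.73]
χ² = (6−16.64)²/16.64 + (8−5.55)²/5.55 + (9−11.09)²/11.09 + (38−27.73)²/27.73 = 12.0869
df = 3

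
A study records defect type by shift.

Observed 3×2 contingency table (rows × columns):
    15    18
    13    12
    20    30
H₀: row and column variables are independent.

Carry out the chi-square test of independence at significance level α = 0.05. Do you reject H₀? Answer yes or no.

Row totals [33, 25, 50], col totals [48, 60], n=108
χ² = (15−14.67)²/14.67 + (18−18.33)²/18.33 + (13−11.11)²/11.11 + (12−13.89)²/13.89 + (20−22.22)²/22.22 + (30−27.78)²/27.78 = 0.9916
df = 2
p-value (upper-tail) = 0.60907
At α=0.05: p ≥ α → fail to reject H₀

reject H₀: no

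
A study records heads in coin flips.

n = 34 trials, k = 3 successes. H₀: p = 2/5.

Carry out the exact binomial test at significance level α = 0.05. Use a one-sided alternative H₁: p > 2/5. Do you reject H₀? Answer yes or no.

Exact binomial: n=34, k=3, p₀=2/5=0.4000
P(X≥3) from Σ C(n,i)·p₀^i·(1−p₀)^(n−i)
p-value (one-sided, H₁ greater) = 0.99999
At α=0.05: p ≥ α → fail to reject H₀

reject H₀: no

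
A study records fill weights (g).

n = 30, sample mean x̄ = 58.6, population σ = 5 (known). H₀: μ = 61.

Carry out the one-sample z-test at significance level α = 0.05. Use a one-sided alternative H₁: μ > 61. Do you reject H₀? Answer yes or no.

reject H₀: no

SE = σ/√n = 5/√30 = 0.9129
z = (x̄−μ₀)/SE = (58.6−61)/0.9129 = -2.6291
p-value (one-sided, H₁ greater) = 0.99572
At α=0.05: p ≥ α → fail to reject H₀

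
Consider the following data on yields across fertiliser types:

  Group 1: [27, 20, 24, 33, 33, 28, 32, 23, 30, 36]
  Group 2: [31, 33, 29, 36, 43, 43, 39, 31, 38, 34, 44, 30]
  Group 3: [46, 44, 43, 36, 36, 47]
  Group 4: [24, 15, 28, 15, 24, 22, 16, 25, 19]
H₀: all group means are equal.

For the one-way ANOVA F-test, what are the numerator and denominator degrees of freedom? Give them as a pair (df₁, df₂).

k = 4 groups, N = 37 total
df = (k−1, N−k) = (4−1, 37−4) = (3, 33)

degrees of freedom = [3, 33]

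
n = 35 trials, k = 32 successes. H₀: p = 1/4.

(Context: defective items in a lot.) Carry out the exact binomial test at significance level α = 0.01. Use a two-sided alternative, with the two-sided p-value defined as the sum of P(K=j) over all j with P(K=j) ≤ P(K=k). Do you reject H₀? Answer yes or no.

reject H₀: yes

Exact binomial: n=35, k=32, p₀=1/4=0.2500
P(X=j) = C(n,j)·p₀^j·(1−p₀)^(n−j); p = Σ P(X=j) over j with P(X=j) ≤ P(X=32)
p-value (two-sided) = 0.00000
At α=0.01: p < α → reject H₀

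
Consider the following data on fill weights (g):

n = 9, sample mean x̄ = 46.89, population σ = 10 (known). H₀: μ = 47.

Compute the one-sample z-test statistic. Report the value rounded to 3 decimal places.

test statistic = -0.033

SE = σ/√n = 10/√9 = 3.3333
z = (x̄−μ₀)/SE = (46.89−47)/3.3333 = -0.0330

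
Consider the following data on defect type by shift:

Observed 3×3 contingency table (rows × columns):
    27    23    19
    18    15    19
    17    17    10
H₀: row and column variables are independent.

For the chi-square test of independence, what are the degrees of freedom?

df = (r−1)(c−1) = (3−1)·(3−1) = 4

degrees of freedom = 4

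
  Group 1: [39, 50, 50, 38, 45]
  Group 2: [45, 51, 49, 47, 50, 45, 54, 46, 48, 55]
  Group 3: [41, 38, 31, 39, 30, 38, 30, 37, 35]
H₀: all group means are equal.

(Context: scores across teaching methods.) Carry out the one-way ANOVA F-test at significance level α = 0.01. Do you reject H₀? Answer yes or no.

reject H₀: yes

Group means [44.40, 49.00, 35.44], grand mean 42.958
SSB = Σnᵢ(x̄ᵢ−x̄)² = 883.536; SSW = ΣΣ(x−x̄ᵢ)² = 383.422
MSB = 883.536/2 = 441.7681; MSW = 383.422/21 = 18.2582
F = MSB/MSW = 24.1956
df = (2, 21)
p-value (upper-tail) = 0.00000
At α=0.01: p < α → reject H₀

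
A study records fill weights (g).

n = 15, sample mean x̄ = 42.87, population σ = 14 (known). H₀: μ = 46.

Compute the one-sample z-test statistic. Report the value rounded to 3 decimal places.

SE = σ/√n = 14/√15 = 3.6148
z = (x̄−μ₀)/SE = (42.87−46)/3.6148 = -0.8659

test statistic = -0.866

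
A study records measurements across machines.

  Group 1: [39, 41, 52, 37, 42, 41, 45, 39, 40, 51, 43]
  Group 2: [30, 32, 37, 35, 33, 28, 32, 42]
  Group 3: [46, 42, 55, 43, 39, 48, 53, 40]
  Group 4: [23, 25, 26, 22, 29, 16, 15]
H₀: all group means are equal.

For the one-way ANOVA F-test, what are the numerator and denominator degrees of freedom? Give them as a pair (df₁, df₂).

degrees of freedom = [3, 30]

k = 4 groups, N = 34 total
df = (k−1, N−k) = (4−1, 34−4) = (3, 30)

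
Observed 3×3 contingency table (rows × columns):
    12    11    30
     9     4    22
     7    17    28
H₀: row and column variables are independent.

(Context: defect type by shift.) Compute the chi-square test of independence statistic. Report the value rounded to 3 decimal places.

Row totals [53, 35, 52], col totals [28, 32, 80], n=140
χ² = (12−10.60)²/10.60 + (11−12.11)²/12.11 + (30−30.29)²/30.29 + (9−7.00)²/7.00 + (4−8.00)²/8.00 + (22−20.00)²/20.00 + (7−10.40)²/10.40 + (17−11.89)²/11.89 + (28−29.71)²/29.71 = 6.4726
df = 4

test statistic = 6.473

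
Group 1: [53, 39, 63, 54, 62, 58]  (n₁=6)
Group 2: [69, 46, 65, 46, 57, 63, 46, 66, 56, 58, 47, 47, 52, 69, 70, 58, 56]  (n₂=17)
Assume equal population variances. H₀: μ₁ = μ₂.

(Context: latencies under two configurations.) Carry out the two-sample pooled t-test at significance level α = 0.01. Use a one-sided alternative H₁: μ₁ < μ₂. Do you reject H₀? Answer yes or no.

reject H₀: no

x̄₁=54.833, s₁=8.750, n₁=6
x̄₂=57.118, s₂=8.767, n₂=17
s_p² = [5·8.750² + 16·8.767²]/21 = 76.7904
SE = √(s_p²·(1/6+1/17)) = 4.1612
t = (54.833−57.118)/4.1612 = -0.5490
df = 21
p-value (one-sided, H₁ less) = 0.29441
At α=0.01: p ≥ α → fail to reject H₀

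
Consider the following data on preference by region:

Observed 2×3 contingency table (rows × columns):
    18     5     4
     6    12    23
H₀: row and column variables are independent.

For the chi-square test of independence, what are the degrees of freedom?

degrees of freedom = 2

df = (r−1)(c−1) = (2−1)·(3−1) = 2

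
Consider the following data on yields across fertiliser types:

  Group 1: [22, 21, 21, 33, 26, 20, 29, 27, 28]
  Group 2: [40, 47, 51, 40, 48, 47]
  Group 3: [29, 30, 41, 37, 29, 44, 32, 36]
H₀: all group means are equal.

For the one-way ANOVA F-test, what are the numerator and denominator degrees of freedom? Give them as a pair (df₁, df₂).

k = 3 groups, N = 23 total
df = (k−1, N−k) = (3−1, 23−3) = (2, 20)

degrees of freedom = [2, 20]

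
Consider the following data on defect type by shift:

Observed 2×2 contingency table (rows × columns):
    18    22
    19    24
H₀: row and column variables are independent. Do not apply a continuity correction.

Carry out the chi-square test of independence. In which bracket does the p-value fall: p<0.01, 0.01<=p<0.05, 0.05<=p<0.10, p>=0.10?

Row totals [40, 43], col totals [37, 46], n=83
χ² = (18−17.83)²/17.83 + (22−22.17)²/22.17 + (19−19.17)²/19.17 + (24−23.83)²/23.83 = 0.0056
df = 1
p-value (upper-tail) = 0.94058
→ bracket: p>=0.10

p-value bracket: p>=0.10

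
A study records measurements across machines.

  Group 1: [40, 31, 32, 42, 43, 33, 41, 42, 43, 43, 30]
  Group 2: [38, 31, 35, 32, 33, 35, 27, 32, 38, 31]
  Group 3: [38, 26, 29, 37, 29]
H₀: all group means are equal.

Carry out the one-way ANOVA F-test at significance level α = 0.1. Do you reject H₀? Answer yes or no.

reject H₀: yes

Group means [38.18, 33.20, 31.80], grand mean 35.038
SSB = Σnᵢ(x̄ᵢ−x̄)² = 194.925; SSW = ΣΣ(x−x̄ᵢ)² = 512.036
MSB = 194.925/2 = 97.4626; MSW = 512.036/23 = 22.2625
F = MSB/MSW = 4.3779
df = (2, 23)
p-value (upper-tail) = 0.02449
At α=0.1: p < α → reject H₀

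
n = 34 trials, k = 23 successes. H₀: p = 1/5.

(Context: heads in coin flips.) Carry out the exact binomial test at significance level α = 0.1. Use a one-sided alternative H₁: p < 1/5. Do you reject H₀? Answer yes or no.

reject H₀: no

Exact binomial: n=34, k=23, p₀=1/5=0.2000
P(X≤23) from Σ C(n,i)·p₀^i·(1−p₀)^(n−i)
p-value (one-sided, H₁ less) = 1.00000
At α=0.1: p ≥ α → fail to reject H₀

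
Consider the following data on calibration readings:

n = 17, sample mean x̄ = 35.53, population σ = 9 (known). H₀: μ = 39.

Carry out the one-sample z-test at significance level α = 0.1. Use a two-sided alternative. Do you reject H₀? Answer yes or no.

reject H₀: no

SE = σ/√n = 9/√17 = 2.1828
z = (x̄−μ₀)/SE = (35.53−39)/2.1828 = -1.5897
p-value (two-sided) = 0.11191
At α=0.1: p ≥ α → fail to reject H₀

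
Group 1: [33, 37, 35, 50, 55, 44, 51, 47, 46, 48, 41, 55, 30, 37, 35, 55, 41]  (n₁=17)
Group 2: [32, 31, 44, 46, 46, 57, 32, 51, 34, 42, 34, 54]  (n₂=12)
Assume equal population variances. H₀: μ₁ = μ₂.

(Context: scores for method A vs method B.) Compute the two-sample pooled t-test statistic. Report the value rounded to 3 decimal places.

x̄₁=43.529, s₁=8.171, n₁=17
x̄₂=41.917, s₂=9.219, n₂=12
s_p² = [16·8.171² + 11·9.219²]/27 = 74.1908
SE = √(s_p²·(1/17+1/12)) = 3.2476
t = (43.529−41.917)/3.2476 = 0.4966
df = 27

test statistic = 0.497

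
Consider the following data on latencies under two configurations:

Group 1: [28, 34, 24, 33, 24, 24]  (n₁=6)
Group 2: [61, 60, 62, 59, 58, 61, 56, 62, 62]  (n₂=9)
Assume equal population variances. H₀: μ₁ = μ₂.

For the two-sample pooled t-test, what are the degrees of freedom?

degrees of freedom = 13

df = n₁ + n₂ − 2 = 6 + 9 − 2 = 13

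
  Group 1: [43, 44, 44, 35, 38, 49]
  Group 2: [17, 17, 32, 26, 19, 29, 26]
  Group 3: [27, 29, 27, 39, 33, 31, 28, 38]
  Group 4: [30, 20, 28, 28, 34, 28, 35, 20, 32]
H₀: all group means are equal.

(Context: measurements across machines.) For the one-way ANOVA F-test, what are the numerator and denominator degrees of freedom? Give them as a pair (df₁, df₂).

degrees of freedom = [3, 26]

k = 4 groups, N = 30 total
df = (k−1, N−k) = (4−1, 30−4) = (3, 26)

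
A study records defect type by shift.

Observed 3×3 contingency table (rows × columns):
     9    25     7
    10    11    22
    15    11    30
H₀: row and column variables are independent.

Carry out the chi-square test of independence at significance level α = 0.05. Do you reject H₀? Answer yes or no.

reject H₀: yes

Row totals [41, 43, 56], col totals [34, 47, 59], n=140
χ² = (9−9.96)²/9.96 + (25−13.76)²/13.76 + (7−17.28)²/17.28 + (10−10.44)²/10.44 + (11−14.44)²/14.44 + (22−18.12)²/18.12 + (15−13.60)²/13.60 + (11−18.80)²/18.80 + (30−23.60)²/23.60 = 22.1606
df = 4
p-value (upper-tail) = 0.00019
At α=0.05: p < α → reject H₀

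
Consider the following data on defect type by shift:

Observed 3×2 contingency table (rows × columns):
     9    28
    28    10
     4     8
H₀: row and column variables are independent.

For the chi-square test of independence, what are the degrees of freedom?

df = (r−1)(c−1) = (3−1)·(2−1) = 2

degrees of freedom = 2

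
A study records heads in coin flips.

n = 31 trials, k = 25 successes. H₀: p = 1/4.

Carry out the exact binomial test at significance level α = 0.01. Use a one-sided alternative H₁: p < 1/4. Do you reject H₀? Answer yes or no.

Exact binomial: n=31, k=25, p₀=1/4=0.2500
P(X≤25) from Σ C(n,i)·p₀^i·(1−p₀)^(n−i)
p-value (one-sided, H₁ less) = 1.00000
At α=0.01: p ≥ α → fail to reject H₀

reject H₀: no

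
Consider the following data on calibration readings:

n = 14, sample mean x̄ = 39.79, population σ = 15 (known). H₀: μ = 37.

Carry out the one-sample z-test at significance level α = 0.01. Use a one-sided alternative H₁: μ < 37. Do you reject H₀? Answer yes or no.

SE = σ/√n = 15/√14 = 4.0089
z = (x̄−μ₀)/SE = (39.79−37)/4.0089 = 0.6959
p-value (one-sided, H₁ less) = 0.75677
At α=0.01: p ≥ α → fail to reject H₀

reject H₀: no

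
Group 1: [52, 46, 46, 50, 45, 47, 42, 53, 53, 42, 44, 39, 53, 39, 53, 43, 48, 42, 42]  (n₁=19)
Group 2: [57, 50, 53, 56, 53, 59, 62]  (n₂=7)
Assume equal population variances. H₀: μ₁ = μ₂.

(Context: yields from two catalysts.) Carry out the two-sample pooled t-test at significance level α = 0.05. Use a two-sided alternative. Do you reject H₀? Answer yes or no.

x̄₁=46.263, s₁=4.874, n₁=19
x̄₂=55.714, s₂=4.071, n₂=7
s_p² = [18·4.874² + 6·4.071²]/24 = 21.9630
SE = √(s_p²·(1/19+1/7)) = 2.0721
t = (46.263−55.714)/2.0721 = -4.5612
df = 24
p-value (two-sided) = 0.00013
At α=0.05: p < α → reject H₀

reject H₀: yes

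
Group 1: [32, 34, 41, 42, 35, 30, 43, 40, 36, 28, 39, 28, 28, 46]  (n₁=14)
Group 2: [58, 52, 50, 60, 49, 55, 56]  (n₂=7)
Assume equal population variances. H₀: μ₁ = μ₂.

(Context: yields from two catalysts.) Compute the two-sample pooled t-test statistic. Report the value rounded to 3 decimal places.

test statistic = -7.174

x̄₁=35.857, s₁=6.100, n₁=14
x̄₂=54.286, s₂=4.112, n₂=7
s_p² = [13·6.100² + 6·4.112²]/19 = 30.7970
SE = √(s_p²·(1/14+1/7)) = 2.5689
t = (35.857−54.286)/2.5689 = -7.1737
df = 19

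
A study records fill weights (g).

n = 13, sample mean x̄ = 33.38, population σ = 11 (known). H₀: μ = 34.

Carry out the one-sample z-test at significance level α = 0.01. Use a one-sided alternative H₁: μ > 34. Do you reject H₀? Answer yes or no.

SE = σ/√n = 11/√13 = 3.0509
z = (x̄−μ₀)/SE = (33.38−34)/3.0509 = -0.2032
p-value (one-sided, H₁ greater) = 0.58052
At α=0.01: p ≥ α → fail to reject H₀

reject H₀: no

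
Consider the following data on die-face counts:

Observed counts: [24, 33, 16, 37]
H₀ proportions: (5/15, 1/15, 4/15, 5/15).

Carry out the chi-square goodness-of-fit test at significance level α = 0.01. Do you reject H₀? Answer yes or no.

n = 110; E_i = n·p_i = [36.67, 7.33, 29.33, 36.67]
χ² = (24−36.67)²/36.67 + (33−7.33)²/7.33 + (16−29.33)²/29.33 + (37−36.67)²/36.67 = 100.2727
df = 3
p-value (upper-tail) = 0.00000
At α=0.01: p < α → reject H₀

reject H₀: yes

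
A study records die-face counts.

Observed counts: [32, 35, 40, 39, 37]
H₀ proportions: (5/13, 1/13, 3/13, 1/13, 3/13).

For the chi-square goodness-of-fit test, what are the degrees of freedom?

df = k − 1 = 5 − 1 = 4

degrees of freedom = 4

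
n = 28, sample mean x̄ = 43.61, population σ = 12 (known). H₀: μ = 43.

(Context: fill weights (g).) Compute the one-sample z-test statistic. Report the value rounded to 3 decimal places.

test statistic = 0.269

SE = σ/√n = 12/√28 = 2.2678
z = (x̄−μ₀)/SE = (43.61−43)/2.2678 = 0.2690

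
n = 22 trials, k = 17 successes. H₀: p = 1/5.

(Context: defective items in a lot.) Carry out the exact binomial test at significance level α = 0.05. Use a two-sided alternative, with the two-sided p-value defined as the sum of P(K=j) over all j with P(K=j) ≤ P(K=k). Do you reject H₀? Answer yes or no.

Exact binomial: n=22, k=17, p₀=1/5=0.2000
P(X=j) = C(n,j)·p₀^j·(1−p₀)^(n−j); p = Σ P(X=j) over j with P(X=j) ≤ P(X=17)
p-value (two-sided) = 0.00000
At α=0.05: p < α → reject H₀

reject H₀: yes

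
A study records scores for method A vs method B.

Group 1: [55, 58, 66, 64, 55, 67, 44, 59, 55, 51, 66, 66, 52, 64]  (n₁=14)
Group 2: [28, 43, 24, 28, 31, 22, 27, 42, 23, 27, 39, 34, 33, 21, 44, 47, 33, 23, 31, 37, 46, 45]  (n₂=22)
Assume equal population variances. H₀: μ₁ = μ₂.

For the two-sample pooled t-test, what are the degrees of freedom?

df = n₁ + n₂ − 2 = 14 + 22 − 2 = 34

degrees of freedom = 34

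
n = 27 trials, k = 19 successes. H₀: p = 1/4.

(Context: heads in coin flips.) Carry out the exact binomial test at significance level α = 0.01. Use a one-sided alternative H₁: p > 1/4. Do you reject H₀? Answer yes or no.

reject H₀: yes

Exact binomial: n=27, k=19, p₀=1/4=0.2500
P(X≥19) from Σ C(n,i)·p₀^i·(1−p₀)^(n−i)
p-value (one-sided, H₁ greater) = 0.00000
At α=0.01: p < α → reject H₀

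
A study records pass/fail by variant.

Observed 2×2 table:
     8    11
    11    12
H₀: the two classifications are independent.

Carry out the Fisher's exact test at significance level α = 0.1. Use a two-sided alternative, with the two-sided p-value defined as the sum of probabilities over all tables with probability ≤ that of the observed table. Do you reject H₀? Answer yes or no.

Margins: r₁=19, r₂=23, c₁=19, c₂=23, n=42
p_obs = C(19,8)·C(23,11)/C(42,19); sum pmf over tables with pmf ≤ p_obs
p-value (two-sided) = 0.76345
At α=0.1: p ≥ α → fail to reject H₀

reject H₀: no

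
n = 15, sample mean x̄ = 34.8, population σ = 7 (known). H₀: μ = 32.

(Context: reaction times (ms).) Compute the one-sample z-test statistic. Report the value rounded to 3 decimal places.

test statistic = 1.549

SE = σ/√n = 7/√15 = 1.8074
z = (x̄−μ₀)/SE = (34.8−32)/1.8074 = 1.5492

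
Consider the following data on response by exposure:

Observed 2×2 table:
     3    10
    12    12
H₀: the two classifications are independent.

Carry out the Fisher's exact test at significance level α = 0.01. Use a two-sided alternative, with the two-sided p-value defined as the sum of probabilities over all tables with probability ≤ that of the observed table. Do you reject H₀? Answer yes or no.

Margins: r₁=13, r₂=24, c₁=15, c₂=22, n=37
p_obs = C(13,3)·C(24,12)/C(37,15); sum pmf over tables with pmf ≤ p_obs
p-value (two-sided) = 0.16548
At α=0.01: p ≥ α → fail to reject H₀

reject H₀: no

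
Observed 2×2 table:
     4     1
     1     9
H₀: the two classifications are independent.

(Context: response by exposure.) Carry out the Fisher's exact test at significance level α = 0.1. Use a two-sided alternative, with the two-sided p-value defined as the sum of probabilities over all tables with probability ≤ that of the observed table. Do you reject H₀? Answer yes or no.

reject H₀: yes

Margins: r₁=5, r₂=10, c₁=5, c₂=10, n=15
p_obs = C(5,4)·C(10,1)/C(15,5); sum pmf over tables with pmf ≤ p_obs
p-value (two-sided) = 0.01698
At α=0.1: p < α → reject H₀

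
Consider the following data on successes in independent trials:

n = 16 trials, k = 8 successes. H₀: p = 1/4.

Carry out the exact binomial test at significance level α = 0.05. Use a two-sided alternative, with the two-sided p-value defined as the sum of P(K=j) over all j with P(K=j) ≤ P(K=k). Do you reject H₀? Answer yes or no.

Exact binomial: n=16, k=8, p₀=1/4=0.2500
P(X=j) = C(n,j)·p₀^j·(1−p₀)^(n−j); p = Σ P(X=j) over j with P(X=j) ≤ P(X=8)
p-value (two-sided) = 0.03715
At α=0.05: p < α → reject H₀

reject H₀: yes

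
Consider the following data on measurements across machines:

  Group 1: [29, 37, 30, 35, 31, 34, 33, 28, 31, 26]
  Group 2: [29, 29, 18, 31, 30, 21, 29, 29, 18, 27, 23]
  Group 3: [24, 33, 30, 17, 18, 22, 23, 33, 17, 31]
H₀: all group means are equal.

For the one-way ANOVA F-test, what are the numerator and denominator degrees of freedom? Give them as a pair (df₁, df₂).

k = 3 groups, N = 31 total
df = (k−1, N−k) = (3−1, 31−3) = (2, 28)

degrees of freedom = [2, 28]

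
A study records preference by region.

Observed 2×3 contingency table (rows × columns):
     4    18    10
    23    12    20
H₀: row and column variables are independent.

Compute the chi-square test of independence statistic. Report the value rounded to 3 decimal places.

Row totals [32, 55], col totals [27, 30, 30], n=87
χ² = (4−9.93)²/9.93 + (18−11.03)²/11.03 + (10−11.03)²/11.03 + (23−17.07)²/17.07 + (12−18.97)²/18.97 + (20−18.97)²/18.97 = 12.7117
df = 2

test statistic = 12.712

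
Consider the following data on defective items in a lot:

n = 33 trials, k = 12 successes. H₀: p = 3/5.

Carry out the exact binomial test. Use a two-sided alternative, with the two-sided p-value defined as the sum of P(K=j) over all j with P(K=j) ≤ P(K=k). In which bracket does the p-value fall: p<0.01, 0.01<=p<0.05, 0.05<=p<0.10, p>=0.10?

p-value bracket: p<0.01

Exact binomial: n=33, k=12, p₀=3/5=0.6000
P(X=j) = C(n,j)·p₀^j·(1−p₀)^(n−j); p = Σ P(X=j) over j with P(X=j) ≤ P(X=12)
p-value (two-sided) = 0.00714
→ bracket: p<0.01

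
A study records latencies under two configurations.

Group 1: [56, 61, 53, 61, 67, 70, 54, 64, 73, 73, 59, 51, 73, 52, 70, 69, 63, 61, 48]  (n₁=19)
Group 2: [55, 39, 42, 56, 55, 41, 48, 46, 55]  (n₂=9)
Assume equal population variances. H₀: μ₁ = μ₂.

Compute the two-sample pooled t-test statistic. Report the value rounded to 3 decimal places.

test statistic = 4.292

x̄₁=62.000, s₁=8.097, n₁=19
x̄₂=48.556, s₂=6.876, n₂=9
s_p² = [18·8.097² + 8·6.876²]/26 = 59.9316
SE = √(s_p²·(1/19+1/9)) = 3.1326
t = (62.000−48.556)/3.1326 = 4.2917
df = 26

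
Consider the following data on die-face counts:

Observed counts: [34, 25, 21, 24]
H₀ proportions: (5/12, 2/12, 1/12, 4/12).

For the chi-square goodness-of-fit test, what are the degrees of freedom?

degrees of freedom = 3

df = k − 1 = 4 − 1 = 3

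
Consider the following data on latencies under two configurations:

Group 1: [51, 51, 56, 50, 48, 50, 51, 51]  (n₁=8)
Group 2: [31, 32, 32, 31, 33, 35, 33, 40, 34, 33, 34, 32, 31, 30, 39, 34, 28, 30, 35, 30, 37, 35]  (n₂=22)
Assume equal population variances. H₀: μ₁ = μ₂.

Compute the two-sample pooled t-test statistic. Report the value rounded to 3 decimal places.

test statistic = 15.486

x̄₁=51.000, s₁=2.268, n₁=8
x̄₂=33.136, s₂=2.949, n₂=22
s_p² = [7·2.268² + 21·2.949²]/28 = 7.8068
SE = √(s_p²·(1/8+1/22)) = 1.1536
t = (51.000−33.136)/1.1536 = 15.4856
df = 28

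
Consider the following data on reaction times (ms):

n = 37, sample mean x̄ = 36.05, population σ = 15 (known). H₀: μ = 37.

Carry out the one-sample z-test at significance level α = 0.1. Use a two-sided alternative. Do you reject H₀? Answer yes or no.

reject H₀: no

SE = σ/√n = 15/√37 = 2.4660
z = (x̄−μ₀)/SE = (36.05−37)/2.4660 = -0.3852
p-value (two-sided) = 0.70006
At α=0.1: p ≥ α → fail to reject H₀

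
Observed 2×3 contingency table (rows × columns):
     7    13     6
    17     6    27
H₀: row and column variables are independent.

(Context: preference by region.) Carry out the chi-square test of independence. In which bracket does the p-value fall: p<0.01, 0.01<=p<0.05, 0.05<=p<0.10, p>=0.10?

Row totals [26, 50], col totals [24, 19, 33], n=76
χ² = (7−8.21)²/8.21 + (13−6.50)²/6.50 + (6−11.29)²/11.29 + (17−15.79)²/15.79 + (6−12.50)²/12.50 + (27−21.71)²/21.71 = 13.9183
df = 2
p-value (upper-tail) = 0.00095
→ bracket: p<0.01

p-value bracket: p<0.01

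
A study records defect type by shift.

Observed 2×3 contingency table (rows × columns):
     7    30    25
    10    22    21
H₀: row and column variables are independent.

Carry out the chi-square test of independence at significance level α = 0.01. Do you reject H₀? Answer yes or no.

reject H₀: no

Row totals [62, 53], col totals [17, 52, 46], n=115
χ² = (7−9.17)²/9.17 + (30−28.03)²/28.03 + (25−24.80)²/24.80 + (10−7.83)²/7.83 + (22−23.97)²/23.97 + (21−21.20)²/21.20 = 1.4123
df = 2
p-value (upper-tail) = 0.49354
At α=0.01: p ≥ α → fail to reject H₀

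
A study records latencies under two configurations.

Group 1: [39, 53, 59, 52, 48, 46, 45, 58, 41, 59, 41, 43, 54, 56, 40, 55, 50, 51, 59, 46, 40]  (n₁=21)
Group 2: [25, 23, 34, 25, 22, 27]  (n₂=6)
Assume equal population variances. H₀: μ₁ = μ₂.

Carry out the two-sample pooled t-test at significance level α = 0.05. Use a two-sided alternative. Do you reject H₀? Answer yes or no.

reject H₀: yes

x̄₁=49.286, s₁=7.001, n₁=21
x̄₂=26.000, s₂=4.290, n₂=6
s_p² = [20·7.001² + 5·4.290²]/25 = 42.8914
SE = √(s_p²·(1/21+1/6)) = 3.0317
t = (49.286−26.000)/3.0317 = 7.6808
df = 25
p-value (two-sided) = 0.00000
At α=0.05: p < α → reject H₀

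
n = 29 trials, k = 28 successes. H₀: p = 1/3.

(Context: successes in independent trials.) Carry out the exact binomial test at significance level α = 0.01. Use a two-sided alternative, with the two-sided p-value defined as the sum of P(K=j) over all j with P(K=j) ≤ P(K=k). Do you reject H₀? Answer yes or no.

reject H₀: yes

Exact binomial: n=29, k=28, p₀=1/3=0.3333
P(X=j) = C(n,j)·p₀^j·(1−p₀)^(n−j); p = Σ P(X=j) over j with P(X=j) ≤ P(X=28)
p-value (two-sided) = 0.00000
At α=0.01: p < α → reject H₀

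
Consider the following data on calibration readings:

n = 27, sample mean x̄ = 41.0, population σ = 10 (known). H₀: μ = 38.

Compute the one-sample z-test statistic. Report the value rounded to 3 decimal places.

test statistic = 1.559

SE = σ/√n = 10/√27 = 1.9245
z = (x̄−μ₀)/SE = (41.0−38)/1.9245 = 1.5588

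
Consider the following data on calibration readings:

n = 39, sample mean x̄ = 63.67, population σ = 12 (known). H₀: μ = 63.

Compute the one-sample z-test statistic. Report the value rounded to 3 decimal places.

test statistic = 0.349

SE = σ/√n = 12/√39 = 1.9215
z = (x̄−μ₀)/SE = (63.67−63)/1.9215 = 0.3487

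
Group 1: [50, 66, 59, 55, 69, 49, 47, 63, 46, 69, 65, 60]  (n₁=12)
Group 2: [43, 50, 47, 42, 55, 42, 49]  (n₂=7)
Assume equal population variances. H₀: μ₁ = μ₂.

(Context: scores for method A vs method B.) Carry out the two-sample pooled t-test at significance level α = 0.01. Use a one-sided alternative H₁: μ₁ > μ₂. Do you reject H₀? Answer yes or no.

x̄₁=58.167, s₁=8.548, n₁=12
x̄₂=46.857, s₂=4.880, n₂=7
s_p² = [11·8.548² + 6·4.880²]/17 = 55.6779
SE = √(s_p²·(1/12+1/7)) = 3.5488
t = (58.167−46.857)/3.5488 = 3.1869
df = 17
p-value (one-sided, H₁ greater) = 0.00270
At α=0.01: p < α → reject H₀

reject H₀: yes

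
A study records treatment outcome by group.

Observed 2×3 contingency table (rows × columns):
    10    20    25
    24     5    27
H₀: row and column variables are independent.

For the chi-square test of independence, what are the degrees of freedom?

df = (r−1)(c−1) = (2−1)·(3−1) = 2

degrees of freedom = 2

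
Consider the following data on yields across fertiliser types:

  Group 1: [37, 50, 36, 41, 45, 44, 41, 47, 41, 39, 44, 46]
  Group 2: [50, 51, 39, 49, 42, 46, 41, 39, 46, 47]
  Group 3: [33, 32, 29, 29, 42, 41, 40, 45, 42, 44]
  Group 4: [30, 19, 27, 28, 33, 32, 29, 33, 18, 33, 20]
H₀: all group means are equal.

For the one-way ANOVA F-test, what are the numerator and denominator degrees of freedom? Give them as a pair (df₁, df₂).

k = 4 groups, N = 43 total
df = (k−1, N−k) = (4−1, 43−4) = (3, 39)

degrees of freedom = [3, 39]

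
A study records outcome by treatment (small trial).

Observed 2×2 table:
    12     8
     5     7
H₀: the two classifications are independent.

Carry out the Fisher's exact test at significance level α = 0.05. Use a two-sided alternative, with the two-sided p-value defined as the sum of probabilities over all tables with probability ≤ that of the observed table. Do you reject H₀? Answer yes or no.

Margins: r₁=20, r₂=12, c₁=17, c₂=15, n=32
p_obs = C(20,12)·C(12,5)/C(32,17); sum pmf over tables with pmf ≤ p_obs
p-value (two-sided) = 0.46701
At α=0.05: p ≥ α → fail to reject H₀

reject H₀: no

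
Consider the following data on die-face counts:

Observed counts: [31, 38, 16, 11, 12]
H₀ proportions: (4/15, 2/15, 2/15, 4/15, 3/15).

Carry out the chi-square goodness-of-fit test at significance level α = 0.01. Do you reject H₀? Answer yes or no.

n = 108; E_i = n·p_i = [28.80, 14.40, 14.40, 28.80, 21.60]
χ² = (31−28.80)²/28.80 + (38−14.40)²/14.40 + (16−14.40)²/14.40 + (11−28.80)²/28.80 + (12−21.60)²/21.60 = 54.2917
df = 4
p-value (upper-tail) = 0.00000
At α=0.01: p < α → reject H₀

reject H₀: yes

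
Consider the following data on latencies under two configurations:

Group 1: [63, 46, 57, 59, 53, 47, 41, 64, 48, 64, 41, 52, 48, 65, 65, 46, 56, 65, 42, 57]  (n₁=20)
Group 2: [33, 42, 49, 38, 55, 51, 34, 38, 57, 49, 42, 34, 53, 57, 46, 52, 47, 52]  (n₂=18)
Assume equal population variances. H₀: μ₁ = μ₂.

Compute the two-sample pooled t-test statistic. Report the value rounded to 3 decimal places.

test statistic = 2.897

x̄₁=53.950, s₁=8.666, n₁=20
x̄₂=46.056, s₂=8.062, n₂=18
s_p² = [19·8.666² + 17·8.062²]/36 = 70.3304
SE = √(s_p²·(1/20+1/18)) = 2.7247
t = (53.950−46.056)/2.7247 = 2.8974
df = 36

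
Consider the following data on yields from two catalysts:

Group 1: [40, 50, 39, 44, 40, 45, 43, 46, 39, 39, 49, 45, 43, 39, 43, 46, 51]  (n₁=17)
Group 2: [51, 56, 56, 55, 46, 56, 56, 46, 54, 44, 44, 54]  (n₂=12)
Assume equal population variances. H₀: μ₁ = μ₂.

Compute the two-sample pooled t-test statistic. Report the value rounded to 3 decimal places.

x̄₁=43.588, s₁=3.970, n₁=17
x̄₂=51.500, s₂=5.036, n₂=12
s_p² = [16·3.970² + 11·5.036²]/27 = 19.6710
SE = √(s_p²·(1/17+1/12)) = 1.6722
t = (43.588−51.500)/1.6722 = -4.7313
df = 27

test statistic = -4.731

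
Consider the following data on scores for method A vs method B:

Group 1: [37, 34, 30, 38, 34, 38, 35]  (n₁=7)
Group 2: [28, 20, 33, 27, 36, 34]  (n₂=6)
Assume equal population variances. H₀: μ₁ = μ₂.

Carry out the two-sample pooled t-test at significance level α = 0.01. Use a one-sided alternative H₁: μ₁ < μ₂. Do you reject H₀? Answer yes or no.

x̄₁=35.143, s₁=2.854, n₁=7
x̄₂=29.667, s₂=5.888, n₂=6
s_p² = [6·2.854² + 5·5.888²]/11 = 20.1991
SE = √(s_p²·(1/7+1/6)) = 2.5004
t = (35.143−29.667)/2.5004 = 2.1901
df = 11
p-value (one-sided, H₁ less) = 0.97452
At α=0.01: p ≥ α → fail to reject H₀

reject H₀: no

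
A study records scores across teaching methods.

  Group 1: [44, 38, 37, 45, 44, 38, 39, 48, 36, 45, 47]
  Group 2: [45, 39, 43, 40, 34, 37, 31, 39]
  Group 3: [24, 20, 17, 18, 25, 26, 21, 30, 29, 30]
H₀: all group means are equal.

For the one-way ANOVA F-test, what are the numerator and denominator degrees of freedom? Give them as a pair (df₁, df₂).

degrees of freedom = [2, 26]

k = 3 groups, N = 29 total
df = (k−1, N−k) = (3−1, 29−3) = (2, 26)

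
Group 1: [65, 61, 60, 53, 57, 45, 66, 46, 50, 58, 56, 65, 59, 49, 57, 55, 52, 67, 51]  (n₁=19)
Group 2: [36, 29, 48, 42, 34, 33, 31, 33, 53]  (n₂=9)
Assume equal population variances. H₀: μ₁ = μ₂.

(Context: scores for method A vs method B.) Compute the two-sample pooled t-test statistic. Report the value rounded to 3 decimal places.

x̄₁=56.421, s₁=6.636, n₁=19
x̄₂=37.667, s₂=8.216, n₂=9
s_p² = [18·6.636² + 8·8.216²]/26 = 51.2551
SE = √(s_p²·(1/19+1/9)) = 2.8970
t = (56.421−37.667)/2.8970 = 6.4737
df = 26

test statistic = 6.474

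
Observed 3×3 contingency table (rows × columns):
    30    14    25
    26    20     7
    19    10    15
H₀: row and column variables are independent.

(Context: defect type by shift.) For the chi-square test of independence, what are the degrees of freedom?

df = (r−1)(c−1) = (3−1)·(3−1) = 4

degrees of freedom = 4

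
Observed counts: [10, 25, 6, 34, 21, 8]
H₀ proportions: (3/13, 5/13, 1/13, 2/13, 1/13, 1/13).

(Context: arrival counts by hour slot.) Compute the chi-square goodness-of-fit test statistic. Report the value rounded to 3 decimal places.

test statistic = 55.667

n = 104; E_i = n·p_i = [24.00, 40.00, 8.00, 16.00, 8.00, 8.00]
χ² = (10−24.00)²/24.00 + (25−40.00)²/40.00 + (6−8.00)²/8.00 + (34−16.00)²/16.00 + (21−8.00)²/8.00 + (8−8.00)²/8.00 = 55.6667
df = 5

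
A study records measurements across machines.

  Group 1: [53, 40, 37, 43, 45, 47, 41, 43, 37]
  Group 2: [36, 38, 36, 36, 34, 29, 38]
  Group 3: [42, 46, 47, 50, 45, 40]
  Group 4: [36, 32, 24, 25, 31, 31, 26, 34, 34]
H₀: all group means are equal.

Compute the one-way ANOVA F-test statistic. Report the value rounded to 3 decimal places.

Group means [42.89, 35.29, 45.00, 30.33], grand mean 37.935
SSB = Σnᵢ(x̄ᵢ−x̄)² = 1089.554; SSW = ΣΣ(x−x̄ᵢ)² = 476.317
MSB = 1089.554/3 = 363.1845; MSW = 476.317/27 = 17.6414
F = MSB/MSW = 20.5871
df = (3, 27)

test statistic = 20.587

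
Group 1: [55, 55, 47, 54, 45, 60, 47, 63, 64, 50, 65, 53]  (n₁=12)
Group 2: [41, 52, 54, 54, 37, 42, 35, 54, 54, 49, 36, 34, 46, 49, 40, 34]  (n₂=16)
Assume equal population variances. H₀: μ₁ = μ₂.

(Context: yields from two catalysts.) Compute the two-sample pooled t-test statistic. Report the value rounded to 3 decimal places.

x̄₁=54.833, s₁=6.926, n₁=12
x̄₂=44.438, s₂=7.908, n₂=16
s_p² = [11·6.926² + 15·7.908²]/26 = 56.3694
SE = √(s_p²·(1/12+1/16)) = 2.8671
t = (54.833−44.438)/2.8671 = 3.6258
df = 26

test statistic = 3.626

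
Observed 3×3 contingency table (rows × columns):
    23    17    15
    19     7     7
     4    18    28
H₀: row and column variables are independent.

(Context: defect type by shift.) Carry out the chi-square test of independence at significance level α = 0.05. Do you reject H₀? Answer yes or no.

reject H₀: yes

Row totals [55, 33, 50], col totals [46, 42, 50], n=138
χ² = (23−18.33)²/18.33 + (17−16.74)²/16.74 + (15−19.93)²/19.93 + (19−11.00)²/11.00 + (7−10.04)²/10.04 + (7−11.96)²/11.96 + (4−16.67)²/16.67 + (18−15.22)²/15.22 + (28−18.12)²/18.12 = 26.7338
df = 4
p-value (upper-tail) = 0.00002
At α=0.05: p < α → reject H₀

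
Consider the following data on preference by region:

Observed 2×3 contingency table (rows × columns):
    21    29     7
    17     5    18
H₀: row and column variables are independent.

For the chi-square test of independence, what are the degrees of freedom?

df = (r−1)(c−1) = (2−1)·(3−1) = 2

degrees of freedom = 2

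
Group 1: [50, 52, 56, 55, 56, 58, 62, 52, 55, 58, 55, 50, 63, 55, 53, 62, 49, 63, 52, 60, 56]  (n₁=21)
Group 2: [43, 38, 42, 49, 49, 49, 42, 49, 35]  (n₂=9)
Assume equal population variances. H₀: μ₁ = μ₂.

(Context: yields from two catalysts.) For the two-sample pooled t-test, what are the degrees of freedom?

degrees of freedom = 28

df = n₁ + n₂ − 2 = 21 + 9 − 2 = 28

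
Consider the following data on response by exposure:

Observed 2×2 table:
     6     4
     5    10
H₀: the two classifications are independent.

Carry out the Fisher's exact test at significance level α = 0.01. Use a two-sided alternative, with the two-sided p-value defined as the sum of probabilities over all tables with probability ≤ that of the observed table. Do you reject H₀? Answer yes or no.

reject H₀: no

Margins: r₁=10, r₂=15, c₁=11, c₂=14, n=25
p_obs = C(10,6)·C(15,5)/C(25,11); sum pmf over tables with pmf ≤ p_obs
p-value (two-sided) = 0.24063
At α=0.01: p ≥ α → fail to reject H₀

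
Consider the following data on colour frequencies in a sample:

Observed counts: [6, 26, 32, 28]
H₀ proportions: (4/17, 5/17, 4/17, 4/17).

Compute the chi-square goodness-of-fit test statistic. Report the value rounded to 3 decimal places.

test statistic = 18.167

n = 92; E_i = n·p_i = [21.65, 27.06, 21.65, 21.65]
χ² = (6−21.65)²/21.65 + (26−27.06)²/27.06 + (32−21.65)²/21.65 + (28−21.65)²/21.65 = 18.1674
df = 3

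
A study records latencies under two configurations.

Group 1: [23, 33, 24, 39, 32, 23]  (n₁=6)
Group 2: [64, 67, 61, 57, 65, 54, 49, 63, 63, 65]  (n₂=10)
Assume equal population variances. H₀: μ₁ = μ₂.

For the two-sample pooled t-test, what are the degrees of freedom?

df = n₁ + n₂ − 2 = 6 + 10 − 2 = 14

degrees of freedom = 14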